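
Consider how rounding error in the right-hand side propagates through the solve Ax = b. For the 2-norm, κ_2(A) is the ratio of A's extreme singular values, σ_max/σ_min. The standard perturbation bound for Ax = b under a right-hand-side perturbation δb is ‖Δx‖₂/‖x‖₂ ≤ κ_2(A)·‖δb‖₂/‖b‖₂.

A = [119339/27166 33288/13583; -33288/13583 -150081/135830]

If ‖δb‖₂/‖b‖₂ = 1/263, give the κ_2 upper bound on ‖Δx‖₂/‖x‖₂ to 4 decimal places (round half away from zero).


M = AᵀA = [3800969/150212 2529888/187765; 2529888/187765 27138897/3755300]. tr(M)=3593033/110450, det(M)=1172889/883600
λ_max, λ_min = (3593033/110450 ± √3211278336016/3049800625)/2 = 3249/100, 361/8836
so κ_2 = √((3249/100) / (361/8836)) = 28.2000
bound on ‖Δx‖/‖x‖: κ·ε = 28.2000·1/263 = 0.1072

0.1072


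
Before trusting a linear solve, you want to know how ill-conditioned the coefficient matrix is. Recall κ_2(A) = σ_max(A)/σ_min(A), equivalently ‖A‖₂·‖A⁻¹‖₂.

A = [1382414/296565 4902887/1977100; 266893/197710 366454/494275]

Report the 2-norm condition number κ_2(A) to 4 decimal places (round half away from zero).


279.1200

form AᵀA = [19494966425/827772228 1732857335/137962038; 1732857335/137962038 2464651057/367898768] with trace 5891866189/194769936 and determinant 9150625/779079744
char-poly roots: 121/4 and 75625/194769936
so κ_2 = √((121/4) / (75625/194769936)) = 279.1200


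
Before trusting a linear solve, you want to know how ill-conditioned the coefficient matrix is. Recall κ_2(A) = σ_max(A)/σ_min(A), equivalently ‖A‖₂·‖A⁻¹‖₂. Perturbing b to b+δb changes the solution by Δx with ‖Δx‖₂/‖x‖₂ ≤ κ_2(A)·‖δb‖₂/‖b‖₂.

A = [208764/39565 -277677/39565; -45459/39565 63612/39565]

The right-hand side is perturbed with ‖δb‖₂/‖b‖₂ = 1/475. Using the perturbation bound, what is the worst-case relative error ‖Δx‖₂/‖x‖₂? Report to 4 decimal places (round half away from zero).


0.4063

AᵀA = [27155817/931225 -36205056/931225; -36205056/931225 48275433/931225]; tr = 3017250/37249, det = 6561/37249
char-poly roots: 81 and 81/37249
σ_max=√81=9, σ_min=√(81/37249)=(9/193) → κ = 193.0000
κ_2(A)·‖δb‖/‖b‖ = 0.4063


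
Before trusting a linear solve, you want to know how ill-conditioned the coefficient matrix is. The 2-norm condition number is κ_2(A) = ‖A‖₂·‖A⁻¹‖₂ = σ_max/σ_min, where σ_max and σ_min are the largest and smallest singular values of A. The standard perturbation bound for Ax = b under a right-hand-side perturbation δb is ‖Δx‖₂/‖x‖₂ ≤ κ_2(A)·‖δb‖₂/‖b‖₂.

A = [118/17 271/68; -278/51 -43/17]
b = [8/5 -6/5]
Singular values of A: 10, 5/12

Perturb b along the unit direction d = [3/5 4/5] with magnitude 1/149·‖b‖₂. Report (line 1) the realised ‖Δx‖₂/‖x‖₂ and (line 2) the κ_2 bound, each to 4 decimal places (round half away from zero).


from the listed singular values, σ₁ = 10, σ_n = 5/12
κ_2(A) = 10 / (5/12) = 24.0000
κ_2(A)·‖δb‖/‖b‖ = 0.1611
solve Ax = b  →  x = [0.1765 0.0941]
‖b‖ = 2.0000, ‖x‖ = 0.2000
Δx = A⁻¹·δb where δb = 1/149·2.0000·d; ‖Δx‖ = 0.0322
dividing the unrounded norms, ‖Δx‖/‖x‖ = 0.1611
realised/bound = 1 exactly: the bound is attained for this b and d

0.1611
0.1611


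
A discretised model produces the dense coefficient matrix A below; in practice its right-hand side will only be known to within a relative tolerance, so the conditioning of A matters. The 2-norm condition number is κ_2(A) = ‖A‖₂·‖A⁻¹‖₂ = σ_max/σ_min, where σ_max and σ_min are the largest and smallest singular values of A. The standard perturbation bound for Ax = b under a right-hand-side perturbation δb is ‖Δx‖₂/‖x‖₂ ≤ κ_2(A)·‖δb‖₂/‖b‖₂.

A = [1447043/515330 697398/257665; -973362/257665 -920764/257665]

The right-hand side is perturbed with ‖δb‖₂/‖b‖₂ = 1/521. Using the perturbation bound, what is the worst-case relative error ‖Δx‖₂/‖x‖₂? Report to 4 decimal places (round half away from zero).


M = AᵀA = [8115403829/366296564 1932164325/91574141; 1932164325/91574141 1840234916/91574141]. tr(M)=533667017/12630916, det(M)=114244/3157729
char-poly roots: 169/4 and 2704/3157729
κ = σ_max/σ_min = (13/2)/(52/1777) = 222.1250
bound on ‖Δx‖/‖x‖: κ·ε = 222.1250·1/521 = 0.4263

0.4263


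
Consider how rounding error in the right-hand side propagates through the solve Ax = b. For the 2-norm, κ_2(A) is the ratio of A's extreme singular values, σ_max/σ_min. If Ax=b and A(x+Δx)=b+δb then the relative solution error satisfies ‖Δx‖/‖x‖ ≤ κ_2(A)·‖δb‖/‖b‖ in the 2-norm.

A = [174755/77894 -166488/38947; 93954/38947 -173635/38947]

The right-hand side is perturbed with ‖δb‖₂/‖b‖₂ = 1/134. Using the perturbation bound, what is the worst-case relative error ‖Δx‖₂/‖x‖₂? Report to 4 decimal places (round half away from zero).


M = AᵀA = [78298129/7214596 -36695610/1803649; -36695610/1803649 68807809/1803649]. tr(M)=1223285/24964, det(M)=2401/24964
solving λ² − 1223285/24964·λ + 2401/24964 = 0 gives λ = 49, 49/24964
so κ_2 = √(49 / (49/24964)) = 158.0000
worst-case relative error ≤ 158.0000 × 1/134 = 1.1791

1.1791


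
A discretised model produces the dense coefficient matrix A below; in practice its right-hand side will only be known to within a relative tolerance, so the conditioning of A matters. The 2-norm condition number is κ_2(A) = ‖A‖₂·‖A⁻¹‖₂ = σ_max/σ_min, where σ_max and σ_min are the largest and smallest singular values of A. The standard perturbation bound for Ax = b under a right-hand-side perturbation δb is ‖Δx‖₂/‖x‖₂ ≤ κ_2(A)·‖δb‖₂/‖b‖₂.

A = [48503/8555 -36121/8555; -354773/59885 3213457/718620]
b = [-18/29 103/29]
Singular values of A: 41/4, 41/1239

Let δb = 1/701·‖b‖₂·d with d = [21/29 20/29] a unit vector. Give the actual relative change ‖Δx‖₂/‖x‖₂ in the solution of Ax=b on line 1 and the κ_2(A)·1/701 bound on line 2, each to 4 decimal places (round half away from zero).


0.0026
0.4419

σ_max = 41/4, σ_min = 41/1239
κ = σ_max/σ_min = (41/4)/(41/1239) = 309.7500
bound on ‖Δx‖/‖x‖: κ·ε = 309.7500·1/701 = 0.4419
solve Ax = b  →  x = [36.0293 48.5268]
‖b‖₂ = 3.6056 and ‖x‖₂ = 60.4397
with δb = [0.0037 0.0035], A·Δx = δb → ‖Δx‖ = 0.1554
dividing the unrounded norms, ‖Δx‖/‖x‖ = 0.0026
so the bound overstates the realised error by a factor of ≈ 171.8204 (computed from the unrounded values)


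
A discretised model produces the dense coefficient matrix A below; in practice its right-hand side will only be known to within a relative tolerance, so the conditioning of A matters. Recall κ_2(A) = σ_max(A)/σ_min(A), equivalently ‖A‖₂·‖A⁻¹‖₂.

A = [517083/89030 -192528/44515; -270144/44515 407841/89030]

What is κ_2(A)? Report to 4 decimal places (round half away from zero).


307.0000

M = AᵀA = [665024913/9424900 -124690104/2356225; -124690104/2356225 374081337/9424900]. tr(M)=20782125/188498, det(M)=194481/1507984
eigenvalues of AᵀA: λ = (tr ± √(tr²−4·det))/2 = 441/4, 441/376996
κ_2(A) = √(λ_max/λ_min) = √((441/4) / (441/376996)) = 307.0000


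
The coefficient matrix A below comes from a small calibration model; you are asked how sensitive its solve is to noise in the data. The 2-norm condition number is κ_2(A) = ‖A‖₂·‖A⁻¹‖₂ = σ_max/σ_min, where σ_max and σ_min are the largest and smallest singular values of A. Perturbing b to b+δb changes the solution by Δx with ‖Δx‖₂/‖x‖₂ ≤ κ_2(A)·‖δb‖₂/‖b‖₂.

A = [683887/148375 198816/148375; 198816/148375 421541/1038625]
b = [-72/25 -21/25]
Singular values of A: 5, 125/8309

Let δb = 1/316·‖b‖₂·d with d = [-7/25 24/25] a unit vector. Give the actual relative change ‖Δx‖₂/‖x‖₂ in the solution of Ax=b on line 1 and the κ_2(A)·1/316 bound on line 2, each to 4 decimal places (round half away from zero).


1.0518
1.0518

largest singular value 5, smallest 125/8309
condition number: 5 ÷ (125/8309) = 332.3600
worst-case relative error ≤ 332.3600 × 1/316 = 1.0518
solve Ax = b  →  x = [-0.5760 -0.1680]
‖b‖₂ = 3.0000 and ‖x‖₂ = 0.6000
with δb = [-0.0027 0.0091], A·Δx = δb → ‖Δx‖ = 0.6311
realised ‖Δx‖/‖x‖ = 1.0518
realised/bound = 1 exactly: the bound is attained for this b and d


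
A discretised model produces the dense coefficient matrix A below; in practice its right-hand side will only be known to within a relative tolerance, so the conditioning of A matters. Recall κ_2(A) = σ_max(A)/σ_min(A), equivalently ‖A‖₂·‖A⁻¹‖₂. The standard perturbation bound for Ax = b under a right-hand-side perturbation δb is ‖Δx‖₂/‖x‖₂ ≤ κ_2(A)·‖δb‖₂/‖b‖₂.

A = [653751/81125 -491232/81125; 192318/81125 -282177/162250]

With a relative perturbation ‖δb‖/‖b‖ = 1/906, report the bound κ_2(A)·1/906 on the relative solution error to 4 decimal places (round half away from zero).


AᵀA = [743002533/10530025 -557243631/10530025; -557243631/10530025 1671774993/42120100]; tr = 185751405/1684804, det = 194481/1684804
solving λ² − 185751405/1684804·λ + 194481/1684804 = 0 gives λ = 441/4, 441/421201
κ = σ_max/σ_min = (21/2)/(21/649) = 324.5000
κ_2(A)·‖δb‖/‖b‖ = 0.3582

0.3582


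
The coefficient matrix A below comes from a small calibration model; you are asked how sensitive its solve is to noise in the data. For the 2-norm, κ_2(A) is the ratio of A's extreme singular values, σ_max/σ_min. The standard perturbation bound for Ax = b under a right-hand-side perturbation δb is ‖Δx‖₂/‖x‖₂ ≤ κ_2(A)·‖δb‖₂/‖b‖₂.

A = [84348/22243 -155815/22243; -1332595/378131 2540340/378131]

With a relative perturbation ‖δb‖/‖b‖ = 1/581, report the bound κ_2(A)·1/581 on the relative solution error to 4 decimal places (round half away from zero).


0.2640

M = AᵀA = [4556390641/170015521 -8541593280/170015521; -8541593280/170015521 16016361625/170015521]. tr(M)=71185994/588289, det(M)=366025/588289
char-poly roots: 121 and 3025/588289
κ = σ_max/σ_min = 11/(55/767) = 153.4000
κ_2(A)·‖δb‖/‖b‖ = 0.2640


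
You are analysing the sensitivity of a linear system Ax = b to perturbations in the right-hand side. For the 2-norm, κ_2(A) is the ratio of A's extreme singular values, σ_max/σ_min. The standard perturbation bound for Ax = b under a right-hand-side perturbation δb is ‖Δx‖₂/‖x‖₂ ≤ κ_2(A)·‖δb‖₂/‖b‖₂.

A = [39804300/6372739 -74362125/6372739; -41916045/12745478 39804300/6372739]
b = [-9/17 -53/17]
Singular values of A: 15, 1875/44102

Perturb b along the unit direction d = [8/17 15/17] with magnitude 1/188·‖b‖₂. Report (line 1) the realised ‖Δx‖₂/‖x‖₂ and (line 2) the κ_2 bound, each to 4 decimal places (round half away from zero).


0.0056
1.8767

σ_max = 15, σ_min = 1875/44102
κ_2(A) = 15 / (1875/44102) = 352.8160
worst-case relative error ≤ 352.8160 × 1/188 = 1.8767
solve Ax = b  →  x = [-62.2303 -33.2650]
2-norm of b is 3.1623; of x, 70.5632
with δb = [0.0079 0.0148], A·Δx = δb → ‖Δx‖ = 0.3956
relative error = 0.0056
tightness: 0.0056 against a bound of 1.8767 (unrounded ratio ≈ 0.0030)


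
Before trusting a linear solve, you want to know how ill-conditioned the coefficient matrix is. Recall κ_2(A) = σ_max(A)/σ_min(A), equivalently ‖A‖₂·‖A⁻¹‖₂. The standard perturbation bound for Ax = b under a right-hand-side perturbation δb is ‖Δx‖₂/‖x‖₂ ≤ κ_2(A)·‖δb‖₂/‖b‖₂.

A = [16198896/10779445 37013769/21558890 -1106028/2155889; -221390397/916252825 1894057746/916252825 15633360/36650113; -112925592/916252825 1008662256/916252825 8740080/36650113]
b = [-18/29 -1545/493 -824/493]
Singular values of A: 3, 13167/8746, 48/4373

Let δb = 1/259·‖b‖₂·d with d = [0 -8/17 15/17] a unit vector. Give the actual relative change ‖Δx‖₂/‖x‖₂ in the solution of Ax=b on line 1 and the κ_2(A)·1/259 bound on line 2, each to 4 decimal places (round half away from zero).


largest singular value 3, smallest 48/4373
κ = σ_max/σ_min = 3/(48/4373) = 273.3125
perturbation bound = 273.3125·1/259 = 1.0553
solve Ax = b  →  x = [0.8453 -1.2882 -0.6252]
‖b‖ = 3.6056, ‖x‖ = 1.6628
re-solving with b+δb shifts x by Δx of norm 1.2683
dividing the unrounded norms, ‖Δx‖/‖x‖ = 0.7627
tightness: 0.7627 against a bound of 1.0553 (unrounded ratio ≈ 0.7228)

0.7627
1.0553


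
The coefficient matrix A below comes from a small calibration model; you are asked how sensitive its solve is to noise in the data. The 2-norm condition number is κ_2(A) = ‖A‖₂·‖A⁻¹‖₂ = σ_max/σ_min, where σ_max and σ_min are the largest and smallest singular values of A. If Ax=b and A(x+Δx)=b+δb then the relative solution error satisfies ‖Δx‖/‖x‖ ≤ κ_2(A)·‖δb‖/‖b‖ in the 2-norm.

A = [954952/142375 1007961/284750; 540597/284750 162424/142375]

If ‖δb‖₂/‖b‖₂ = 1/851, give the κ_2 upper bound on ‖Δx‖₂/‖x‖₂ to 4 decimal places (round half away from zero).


0.0787

M = AᵀA = [370821497/7631300 9885744/381565; 9885744/381565 105554033/7631300]. tr(M)=2802209/44890, det(M)=38950081/44890000
solving λ² − 2802209/44890·λ + 38950081/44890000 = 0 gives λ = 6241/100, 6241/448900
so κ_2 = √((6241/100) / (6241/448900)) = 67.0000
worst-case relative error ≤ 67.0000 × 1/851 = 0.0787


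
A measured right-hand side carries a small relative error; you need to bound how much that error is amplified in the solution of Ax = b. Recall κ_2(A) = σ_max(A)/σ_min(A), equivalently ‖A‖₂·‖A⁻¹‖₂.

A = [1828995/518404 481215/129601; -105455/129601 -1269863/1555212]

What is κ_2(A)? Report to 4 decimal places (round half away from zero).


196.2000

M = AᵀA = [72271325/5512784 14227640/1033647; 14227640/1033647 717108581/49615056]. tr(M)=23578457/855432, det(M)=60025/3041536
solving λ² − 23578457/855432·λ + 60025/3041536 = 0 gives λ = 441/16, 1225/1710864
σ_max=√(441/16)=(21/4), σ_min=√(1225/1710864)=(35/1308) → κ = 196.2000


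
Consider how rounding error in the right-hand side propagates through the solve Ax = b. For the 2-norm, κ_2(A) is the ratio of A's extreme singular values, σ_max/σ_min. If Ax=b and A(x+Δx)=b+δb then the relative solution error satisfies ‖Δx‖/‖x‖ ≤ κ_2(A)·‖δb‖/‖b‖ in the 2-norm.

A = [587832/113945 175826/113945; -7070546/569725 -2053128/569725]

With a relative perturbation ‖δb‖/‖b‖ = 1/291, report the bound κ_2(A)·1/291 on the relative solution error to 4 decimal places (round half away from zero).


1.2048

AᵀA = [346930664164/1920630625 101187217152/1920630625; 101187217152/1920630625 29516000836/1920630625]; tr = 602314664/3073009, det = 960400/3073009
eigenvalues of AᵀA: λ = (tr ± √(tr²−4·det))/2 = 196, 4900/3073009
κ = σ_max/σ_min = 14/(70/1753) = 350.6000
κ_2(A)·‖δb‖/‖b‖ = 1.2048


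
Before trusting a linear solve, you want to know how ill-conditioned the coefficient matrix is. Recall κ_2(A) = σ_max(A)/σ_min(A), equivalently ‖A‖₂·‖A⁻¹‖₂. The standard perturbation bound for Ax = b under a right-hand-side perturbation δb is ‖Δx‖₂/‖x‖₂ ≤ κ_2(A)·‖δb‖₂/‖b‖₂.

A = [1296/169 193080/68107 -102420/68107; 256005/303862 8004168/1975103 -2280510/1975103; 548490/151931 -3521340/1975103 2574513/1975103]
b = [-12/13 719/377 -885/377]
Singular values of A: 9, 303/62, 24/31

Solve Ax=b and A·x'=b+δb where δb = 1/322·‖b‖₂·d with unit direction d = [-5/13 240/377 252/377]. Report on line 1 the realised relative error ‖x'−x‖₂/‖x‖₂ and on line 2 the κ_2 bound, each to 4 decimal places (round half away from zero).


0.0203
0.0361

σ_max = 9, σ_min = 24/31
κ = σ_max/σ_min = 9/(24/31) = 11.6250
κ_2(A)·‖δb‖/‖b‖ = 0.0361
solve Ax = b  →  x = [-0.3387 0.4836 -0.2015]
2-norm of b is 3.1623; of x, 0.6238
Δx = A⁻¹·δb where δb = 1/322·3.1623·d; ‖Δx‖ = 0.0127
dividing the unrounded norms, ‖Δx‖/‖x‖ = 0.0203
realised/bound (from unrounded values) ≈ 0.5632


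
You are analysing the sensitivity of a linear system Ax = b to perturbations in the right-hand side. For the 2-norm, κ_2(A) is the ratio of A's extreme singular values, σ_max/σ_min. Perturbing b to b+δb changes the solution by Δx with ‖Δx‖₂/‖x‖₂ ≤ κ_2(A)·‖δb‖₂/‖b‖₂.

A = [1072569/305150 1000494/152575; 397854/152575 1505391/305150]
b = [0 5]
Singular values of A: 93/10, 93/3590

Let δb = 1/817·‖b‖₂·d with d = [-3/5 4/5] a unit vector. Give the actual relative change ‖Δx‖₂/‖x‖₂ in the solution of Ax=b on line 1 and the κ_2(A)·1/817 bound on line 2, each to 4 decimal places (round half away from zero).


0.0015
0.4394

largest singular value 93/10, smallest 93/3590
κ_2(A) = (93/10) / (93/3590) = 359.0000
worst-case relative error ≤ 359.0000 × 1/817 = 0.4394
solve Ax = b  →  x = [-136.0911 72.9475]
2-norm of b is 5.0000; of x, 154.4089
Δx = A⁻¹·δb where δb = 1/817·5.0000·d; ‖Δx‖ = 0.2362
realised ‖Δx‖/‖x‖ = 0.0015
so the bound overstates the realised error by a factor of ≈ 287.2006 (computed from the unrounded values)


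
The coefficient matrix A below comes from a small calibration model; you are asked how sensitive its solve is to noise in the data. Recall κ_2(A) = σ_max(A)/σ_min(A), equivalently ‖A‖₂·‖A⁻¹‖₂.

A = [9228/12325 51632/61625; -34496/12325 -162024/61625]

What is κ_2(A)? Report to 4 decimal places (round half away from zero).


42.5000

M = AᵀA = [70352/8381 334656/41905; 334656/41905 1595456/209525]. tr(M)=115664/7225, det(M)=1024/7225
λ_max, λ_min = (115664/7225 ± √13348567296/52200625)/2 = 16, 64/7225
κ_2(A) = √(λ_max/λ_min) = √(16 / (64/7225)) = 42.5000


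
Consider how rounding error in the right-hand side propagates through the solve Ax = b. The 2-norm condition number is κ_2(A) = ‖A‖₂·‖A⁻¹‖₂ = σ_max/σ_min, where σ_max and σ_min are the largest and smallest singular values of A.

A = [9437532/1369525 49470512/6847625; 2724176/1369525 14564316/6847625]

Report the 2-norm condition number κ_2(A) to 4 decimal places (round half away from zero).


M = AᵀA = [154381032208/3000957961 810488480256/15004789805; 810488480256/15004789805 4255121372944/75023949025]. tr(M)=9648807584/89208025, det(M)=7311616/89208025
char-poly roots: 2704/25 and 2704/3568321
so κ_2 = √((2704/25) / (2704/3568321)) = 377.8000

377.8000


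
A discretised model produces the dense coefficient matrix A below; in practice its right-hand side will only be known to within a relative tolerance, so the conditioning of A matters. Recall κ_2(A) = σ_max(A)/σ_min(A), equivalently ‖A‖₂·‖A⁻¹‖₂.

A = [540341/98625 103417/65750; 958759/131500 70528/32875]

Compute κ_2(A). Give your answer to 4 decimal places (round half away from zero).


315.6000

form AᵀA = [517778548849/6225210000 6292379093/259383750; 6292379093/259383750 1223674841/172922500] with trace 898929349/9960336 and determinant 3258025/39841344
eigenvalues of AᵀA: λ = (tr ± √(tr²−4·det))/2 = 361/4, 9025/9960336
so κ_2 = √((361/4) / (9025/9960336)) = 315.6000


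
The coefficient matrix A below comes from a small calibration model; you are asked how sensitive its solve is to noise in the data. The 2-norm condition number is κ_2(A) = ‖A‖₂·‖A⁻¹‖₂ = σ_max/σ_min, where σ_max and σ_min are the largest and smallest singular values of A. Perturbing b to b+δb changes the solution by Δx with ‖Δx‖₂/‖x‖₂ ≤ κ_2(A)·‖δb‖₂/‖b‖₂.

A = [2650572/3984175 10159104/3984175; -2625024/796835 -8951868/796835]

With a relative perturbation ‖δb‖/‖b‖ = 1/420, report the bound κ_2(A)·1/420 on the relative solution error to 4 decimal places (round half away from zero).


M = AᵀA = [106659314064/9442980625 365496219648/9442980625; 365496219648/9442980625 1253186145936/9442980625]. tr(M)=2175752736/15108769, det(M)=12960000/15108769
char-poly roots: 144 and 90000/15108769
κ = σ_max/σ_min = 12/(300/3887) = 155.4800
worst-case relative error ≤ 155.4800 × 1/420 = 0.3702

0.3702


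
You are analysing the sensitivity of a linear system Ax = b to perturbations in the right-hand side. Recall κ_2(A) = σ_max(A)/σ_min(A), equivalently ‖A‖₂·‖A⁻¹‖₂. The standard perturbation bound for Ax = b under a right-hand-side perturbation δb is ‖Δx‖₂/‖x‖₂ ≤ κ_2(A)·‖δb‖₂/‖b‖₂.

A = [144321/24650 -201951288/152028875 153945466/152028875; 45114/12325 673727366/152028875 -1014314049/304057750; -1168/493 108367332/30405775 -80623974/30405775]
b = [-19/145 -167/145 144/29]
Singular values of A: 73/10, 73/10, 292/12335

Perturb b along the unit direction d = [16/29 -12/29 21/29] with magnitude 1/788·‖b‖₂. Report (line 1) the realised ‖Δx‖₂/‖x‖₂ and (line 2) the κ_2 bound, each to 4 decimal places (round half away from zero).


from the listed singular values, σ₁ = 73/10, σ_n = 292/12335
condition number: (73/10) ÷ (292/12335) = 308.3750
bound on ‖Δx‖/‖x‖: κ·ε = 308.3750·1/788 = 0.3913
solve Ax = b  →  x = [-0.3143 101.6221 134.9992]
‖b‖₂ = 5.0990 and ‖x‖₂ = 168.9732
δb = ε·‖b‖·d = [0.0036 -0.0027 0.0047]; solving A·Δx = δb gives ‖Δx‖ = 0.2733
realised ‖Δx‖/‖x‖ = 0.0016
so the bound overstates the realised error by a factor of ≈ 241.9100 (computed from the unrounded values)

0.0016
0.3913


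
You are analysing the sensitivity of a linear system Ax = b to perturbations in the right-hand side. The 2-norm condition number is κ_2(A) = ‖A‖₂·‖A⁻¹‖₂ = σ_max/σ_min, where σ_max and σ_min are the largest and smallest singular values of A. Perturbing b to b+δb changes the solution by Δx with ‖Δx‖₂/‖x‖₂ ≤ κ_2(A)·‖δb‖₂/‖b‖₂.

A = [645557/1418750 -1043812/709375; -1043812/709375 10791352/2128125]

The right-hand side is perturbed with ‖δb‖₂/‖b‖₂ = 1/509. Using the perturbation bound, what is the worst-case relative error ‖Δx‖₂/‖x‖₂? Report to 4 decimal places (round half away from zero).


0.4181

M = AᵀA = [7639868489/3220562500 -19639844686/2415421875; -19639844686/2415421875 202014671056/7246265625]. tr(M)=1402908001/46376100, det(M)=234256/11594025
solving λ² − 1402908001/46376100·λ + 234256/11594025 = 0 gives λ = 121/4, 7744/11594025
κ = σ_max/σ_min = (11/2)/(88/3405) = 212.8125
perturbation bound = 212.8125·1/509 = 0.4181


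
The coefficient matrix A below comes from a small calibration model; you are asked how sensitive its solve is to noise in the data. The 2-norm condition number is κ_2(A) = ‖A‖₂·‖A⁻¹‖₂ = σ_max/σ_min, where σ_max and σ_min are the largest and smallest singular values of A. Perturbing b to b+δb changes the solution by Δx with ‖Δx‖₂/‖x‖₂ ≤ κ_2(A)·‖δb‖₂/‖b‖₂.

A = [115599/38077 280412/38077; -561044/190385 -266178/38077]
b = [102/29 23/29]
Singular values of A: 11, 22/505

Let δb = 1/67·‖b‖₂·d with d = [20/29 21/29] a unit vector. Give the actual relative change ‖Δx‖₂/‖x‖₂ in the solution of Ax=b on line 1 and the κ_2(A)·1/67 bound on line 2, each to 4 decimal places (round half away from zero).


0.0179
3.7687

from the listed singular values, σ₁ = 11, σ_n = 22/505
κ = σ_max/σ_min = 11/(22/505) = 252.5000
κ_2(A)·‖δb‖/‖b‖ = 3.7687
solve Ax = b  →  x = [-63.4965 26.6538]
‖b‖₂ = 3.6056 and ‖x‖₂ = 68.8639
re-solving with b+δb shifts x by Δx of norm 1.2353
realised ‖Δx‖/‖x‖ = 0.0179
tightness: 0.0179 against a bound of 3.7687 (unrounded ratio ≈ 0.0048)


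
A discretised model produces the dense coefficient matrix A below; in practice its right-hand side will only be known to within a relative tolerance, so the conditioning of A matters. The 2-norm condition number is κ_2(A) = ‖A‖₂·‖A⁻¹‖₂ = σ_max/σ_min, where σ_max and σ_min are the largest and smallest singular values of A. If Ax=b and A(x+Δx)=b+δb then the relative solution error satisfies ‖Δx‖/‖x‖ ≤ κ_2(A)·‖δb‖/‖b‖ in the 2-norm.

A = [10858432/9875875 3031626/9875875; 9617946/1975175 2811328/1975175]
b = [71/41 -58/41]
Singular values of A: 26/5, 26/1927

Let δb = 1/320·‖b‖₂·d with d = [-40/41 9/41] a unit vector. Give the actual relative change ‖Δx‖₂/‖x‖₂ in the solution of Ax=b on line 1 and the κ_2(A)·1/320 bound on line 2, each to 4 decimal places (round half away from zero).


0.0035
1.2044

σ_max = 26/5, σ_min = 26/1927
κ_2(A) = (26/5) / (26/1927) = 385.4000
κ_2(A)·‖δb‖/‖b‖ = 1.2044
solve Ax = b  →  x = [41.3200 -142.3554]
2-norm of b is 2.2361; of x, 148.2309
with δb = [-0.0068 0.0015], A·Δx = δb → ‖Δx‖ = 0.5179
dividing the unrounded norms, ‖Δx‖/‖x‖ = 0.0035
realised/bound (from unrounded values) ≈ 0.0029


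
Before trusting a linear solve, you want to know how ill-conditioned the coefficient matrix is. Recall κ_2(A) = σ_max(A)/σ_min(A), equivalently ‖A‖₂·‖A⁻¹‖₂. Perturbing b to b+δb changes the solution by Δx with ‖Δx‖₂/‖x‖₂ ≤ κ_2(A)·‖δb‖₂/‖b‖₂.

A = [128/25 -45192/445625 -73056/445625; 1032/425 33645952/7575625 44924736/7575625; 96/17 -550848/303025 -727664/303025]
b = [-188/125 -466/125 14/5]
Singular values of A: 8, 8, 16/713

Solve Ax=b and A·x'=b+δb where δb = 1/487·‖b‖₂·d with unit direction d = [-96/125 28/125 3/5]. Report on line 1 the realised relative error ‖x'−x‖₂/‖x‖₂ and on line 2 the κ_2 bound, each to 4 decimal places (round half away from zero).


largest singular value 8, smallest 16/713
κ_2(A) = 8 / (16/713) = 356.5000
worst-case relative error ≤ 356.5000 × 1/487 = 0.7320
solve Ax = b  →  x = [-0.0147 -71.6353 53.0279]
‖b‖₂ = 4.8990 and ‖x‖₂ = 89.1268
δb = ε·‖b‖·d = [-0.0077 0.0023 0.0060]; solving A·Δx = δb gives ‖Δx‖ = 0.4483
relative error = 0.0050
tightness: 0.0050 against a bound of 0.7320 (unrounded ratio ≈ 0.0069)

0.0050
0.7320


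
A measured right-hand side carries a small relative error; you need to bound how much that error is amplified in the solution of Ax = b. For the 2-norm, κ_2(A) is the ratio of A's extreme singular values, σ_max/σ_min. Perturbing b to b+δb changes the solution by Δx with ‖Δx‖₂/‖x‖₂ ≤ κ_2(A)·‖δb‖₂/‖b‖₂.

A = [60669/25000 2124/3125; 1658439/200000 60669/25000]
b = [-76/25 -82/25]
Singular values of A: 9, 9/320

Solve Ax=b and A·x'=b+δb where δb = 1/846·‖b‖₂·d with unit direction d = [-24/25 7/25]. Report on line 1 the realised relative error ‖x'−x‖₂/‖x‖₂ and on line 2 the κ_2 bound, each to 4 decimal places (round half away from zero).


from the listed singular values, σ₁ = 9, σ_n = 9/320
κ = σ_max/σ_min = 9/(9/320) = 320.0000
bound on ‖Δx‖/‖x‖: κ·ε = 320.0000·1/846 = 0.3783
solve Ax = b  →  x = [-20.3378 68.1422]
2-norm of b is 4.4721; of x, 71.1125
re-solving with b+δb shifts x by Δx of norm 0.1880
relative error = 0.0026
so the bound overstates the realised error by a factor of ≈ 143.1111 (computed from the unrounded values)

0.0026
0.3783


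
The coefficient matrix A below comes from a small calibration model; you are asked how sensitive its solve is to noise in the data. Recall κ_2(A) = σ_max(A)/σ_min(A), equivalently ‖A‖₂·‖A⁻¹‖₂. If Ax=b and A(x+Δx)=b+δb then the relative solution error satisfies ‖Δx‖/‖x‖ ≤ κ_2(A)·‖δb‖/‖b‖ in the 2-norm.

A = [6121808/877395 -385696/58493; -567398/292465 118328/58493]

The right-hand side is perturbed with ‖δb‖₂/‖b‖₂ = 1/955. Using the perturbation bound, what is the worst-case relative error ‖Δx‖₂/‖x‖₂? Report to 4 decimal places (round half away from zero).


0.0792

AᵀA = [1614959904100/30792879441 -512514814000/10264293147; -512514814000/10264293147 162762920000/3421431049]; tr = 3662100100/36614601, det = 64000000/36614601
λ_max, λ_min = (3662100100/36614601 ± √13401603804564010000/1340629006389201)/2 = 100, 640000/36614601
so κ_2 = √(100 / (640000/36614601)) = 75.6375
worst-case relative error ≤ 75.6375 × 1/955 = 0.0792


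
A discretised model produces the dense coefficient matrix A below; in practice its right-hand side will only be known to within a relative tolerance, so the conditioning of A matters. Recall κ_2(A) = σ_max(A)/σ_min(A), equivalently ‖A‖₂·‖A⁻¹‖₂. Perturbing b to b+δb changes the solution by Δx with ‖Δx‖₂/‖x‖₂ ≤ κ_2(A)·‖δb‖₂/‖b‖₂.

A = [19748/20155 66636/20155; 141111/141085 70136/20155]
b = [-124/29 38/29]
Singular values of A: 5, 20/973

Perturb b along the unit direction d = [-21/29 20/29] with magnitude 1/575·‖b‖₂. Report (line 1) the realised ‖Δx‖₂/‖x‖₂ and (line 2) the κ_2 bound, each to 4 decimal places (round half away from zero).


0.0019
0.4230

from the listed singular values, σ₁ = 5, σ_n = 20/973
κ = σ_max/σ_min = 5/(20/973) = 243.2500
bound on ‖Δx‖/‖x‖: κ·ε = 243.2500·1/575 = 0.4230
solve Ax = b  →  x = [-186.9280 54.1040]
‖b‖ = 4.4721, ‖x‖ = 194.6004
with δb = [-0.0056 0.0054], A·Δx = δb → ‖Δx‖ = 0.3784
realised ‖Δx‖/‖x‖ = 0.0019
realised/bound (from unrounded values) ≈ 0.0046


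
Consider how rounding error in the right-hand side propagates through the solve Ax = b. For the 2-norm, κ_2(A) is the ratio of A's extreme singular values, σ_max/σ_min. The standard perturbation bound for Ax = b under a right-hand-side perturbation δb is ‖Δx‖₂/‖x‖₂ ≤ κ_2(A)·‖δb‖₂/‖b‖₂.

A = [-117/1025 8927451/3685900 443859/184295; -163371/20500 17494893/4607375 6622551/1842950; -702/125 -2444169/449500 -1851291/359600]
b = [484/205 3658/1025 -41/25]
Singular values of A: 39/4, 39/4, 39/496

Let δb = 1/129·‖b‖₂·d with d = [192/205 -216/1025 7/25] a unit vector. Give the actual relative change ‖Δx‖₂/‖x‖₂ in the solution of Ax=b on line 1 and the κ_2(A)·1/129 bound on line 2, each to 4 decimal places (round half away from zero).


0.0355
0.9612

from the listed singular values, σ₁ = 39/4, σ_n = 39/496
κ_2(A) = (39/4) / (39/496) = 124.0000
worst-case relative error ≤ 124.0000 × 1/129 = 0.9612
solve Ax = b  →  x = [-0.2051 -8.4739 9.4925]
‖b‖₂ = 4.5826 and ‖x‖₂ = 12.7262
re-solving with b+δb shifts x by Δx of norm 0.4518
relative error = 0.0355
tightness: 0.0355 against a bound of 0.9612 (unrounded ratio ≈ 0.0369)


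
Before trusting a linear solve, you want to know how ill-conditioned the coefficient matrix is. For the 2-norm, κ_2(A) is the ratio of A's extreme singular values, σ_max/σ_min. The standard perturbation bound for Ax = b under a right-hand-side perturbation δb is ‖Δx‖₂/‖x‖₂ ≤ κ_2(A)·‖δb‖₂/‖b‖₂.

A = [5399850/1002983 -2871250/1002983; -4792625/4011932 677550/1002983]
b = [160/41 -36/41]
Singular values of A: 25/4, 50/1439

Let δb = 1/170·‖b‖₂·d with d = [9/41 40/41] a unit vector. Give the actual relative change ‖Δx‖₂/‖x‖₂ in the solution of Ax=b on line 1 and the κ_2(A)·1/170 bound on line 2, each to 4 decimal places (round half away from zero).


1.0581
1.0581

σ_max = 25/4, σ_min = 50/1439
κ_2(A) = (25/4) / (50/1439) = 179.8750
perturbation bound = 179.8750·1/170 = 1.0581
solve Ax = b  →  x = [0.5647 -0.3012]
2-norm of b is 4.0000; of x, 0.6400
re-solving with b+δb shifts x by Δx of norm 0.6772
relative error = 1.0581
tightness: 1.0581 against a bound of 1.0581; the bound is attained (ratio 1)


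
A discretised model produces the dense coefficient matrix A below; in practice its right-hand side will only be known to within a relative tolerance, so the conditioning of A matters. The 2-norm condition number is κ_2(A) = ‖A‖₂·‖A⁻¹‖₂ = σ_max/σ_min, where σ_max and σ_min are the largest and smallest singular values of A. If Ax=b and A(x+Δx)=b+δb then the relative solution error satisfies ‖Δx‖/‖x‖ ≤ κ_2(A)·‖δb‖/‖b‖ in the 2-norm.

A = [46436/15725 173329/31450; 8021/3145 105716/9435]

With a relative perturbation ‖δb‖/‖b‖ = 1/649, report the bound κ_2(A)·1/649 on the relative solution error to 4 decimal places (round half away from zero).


0.0137

form AᵀA = [13026689/855625 115127194/2566875; 115127194/2566875 4802677321/30802500] with trace 8434621/49284 and determinant 17850625/49284
eigenvalues of AᵀA: λ = (tr ± √(tr²−4·det))/2 = 169, 105625/49284
σ_max=√169=13, σ_min=√(105625/49284)=(325/222) → κ = 8.8800
bound on ‖Δx‖/‖x‖: κ·ε = 8.8800·1/649 = 0.0137


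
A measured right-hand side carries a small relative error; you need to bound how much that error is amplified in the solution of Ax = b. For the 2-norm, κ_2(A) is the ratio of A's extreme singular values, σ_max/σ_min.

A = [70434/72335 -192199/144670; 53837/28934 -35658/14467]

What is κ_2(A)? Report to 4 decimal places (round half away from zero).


M = AᵀA = [319392241/72420100 -106453872/18105025; -106453872/18105025 567784609/72420100]. tr(M)=17743537/1448402, det(M)=60025/11587216
solving λ² − 17743537/1448402·λ + 60025/11587216 = 0 gives λ = 49/4, 1225/2896804
κ = σ_max/σ_min = (7/2)/(35/1702) = 170.2000

170.2000


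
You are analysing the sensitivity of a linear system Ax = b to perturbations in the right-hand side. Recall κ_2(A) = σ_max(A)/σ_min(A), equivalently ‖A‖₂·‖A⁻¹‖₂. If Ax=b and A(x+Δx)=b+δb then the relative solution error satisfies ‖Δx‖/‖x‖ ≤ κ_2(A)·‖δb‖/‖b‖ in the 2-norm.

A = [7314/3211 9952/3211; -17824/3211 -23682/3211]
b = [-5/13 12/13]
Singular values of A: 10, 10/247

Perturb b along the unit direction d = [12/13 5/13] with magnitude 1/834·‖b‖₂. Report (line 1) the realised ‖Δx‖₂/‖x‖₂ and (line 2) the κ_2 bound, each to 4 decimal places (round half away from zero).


0.2962
0.2962

from the listed singular values, σ₁ = 10, σ_n = 10/247
κ_2(A) = 10 / (10/247) = 247.0000
worst-case relative error ≤ 247.0000 × 1/834 = 0.2962
solve Ax = b  →  x = [-0.0600 -0.0800]
2-norm of b is 1.0000; of x, 0.1000
Δx = A⁻¹·δb where δb = 1/834·1.0000·d; ‖Δx‖ = 0.0296
dividing the unrounded norms, ‖Δx‖/‖x‖ = 0.2962
tightness: 0.2962 against a bound of 0.2962; the bound is attained (ratio 1)


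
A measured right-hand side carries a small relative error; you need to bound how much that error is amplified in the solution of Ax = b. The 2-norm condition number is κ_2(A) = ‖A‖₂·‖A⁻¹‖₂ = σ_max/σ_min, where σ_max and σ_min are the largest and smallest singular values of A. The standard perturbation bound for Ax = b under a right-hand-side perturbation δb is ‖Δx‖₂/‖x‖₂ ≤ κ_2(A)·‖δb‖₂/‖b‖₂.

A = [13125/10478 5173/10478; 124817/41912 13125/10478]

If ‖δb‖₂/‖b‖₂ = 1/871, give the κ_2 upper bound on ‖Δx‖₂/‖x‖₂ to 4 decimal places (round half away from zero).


0.1424

form AᵀA = [108494281/10394176 11300625/2598544; 11300625/2598544 588833/324818] with trace 753473/61504 and determinant 2401/246016
eigenvalues of AᵀA: λ = (tr ± √(tr²−4·det))/2 = 49/4, 49/61504
σ_max=√(49/4)=(7/2), σ_min=√(49/61504)=(7/248) → κ = 124.0000
perturbation bound = 124.0000·1/871 = 0.1424


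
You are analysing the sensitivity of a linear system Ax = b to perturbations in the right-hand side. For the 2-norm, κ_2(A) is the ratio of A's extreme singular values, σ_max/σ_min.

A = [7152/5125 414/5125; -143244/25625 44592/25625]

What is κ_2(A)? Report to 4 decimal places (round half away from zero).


M = AᵀA = [12967056/390625 -3755808/390625; -3755808/390625 1185444/390625]. tr(M)=22644/625, det(M)=5184/625
λ_max, λ_min = (22644/625 ± √499790736/390625)/2 = 36, 144/625
σ_max=√36=6, σ_min=√(144/625)=(12/25) → κ = 12.5000

12.5000


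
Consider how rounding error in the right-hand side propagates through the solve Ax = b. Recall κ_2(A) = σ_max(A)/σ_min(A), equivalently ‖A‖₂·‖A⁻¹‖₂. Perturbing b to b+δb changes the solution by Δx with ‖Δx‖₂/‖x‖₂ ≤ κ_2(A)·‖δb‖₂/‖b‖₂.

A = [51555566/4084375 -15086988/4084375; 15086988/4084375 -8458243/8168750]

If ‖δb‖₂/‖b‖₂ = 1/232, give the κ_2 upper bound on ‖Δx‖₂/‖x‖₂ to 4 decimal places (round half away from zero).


AᵀA = [4616949747988/26691390625 -1346596657434/26691390625; -1346596657434/26691390625 1571217123673/106765562500]; tr = 6412485157/34164980, det = 352275361/1067655625
λ_max, λ_min = (6412485157/34164980 ± √1027960633680511081329/29181146460010000)/2 = 18769/100, 75076/42706225
κ = σ_max/σ_min = (137/10)/(274/6535) = 326.7500
worst-case relative error ≤ 326.7500 × 1/232 = 1.4084

1.4084


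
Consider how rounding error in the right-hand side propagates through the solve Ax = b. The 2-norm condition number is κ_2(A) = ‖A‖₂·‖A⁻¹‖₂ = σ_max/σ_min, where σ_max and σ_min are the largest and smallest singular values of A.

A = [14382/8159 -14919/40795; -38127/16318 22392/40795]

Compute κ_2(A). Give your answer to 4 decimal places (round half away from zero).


79.6000

AᵀA = [2281035825/266277124 -128286990/66569281; -128286990/66569281 28959129/66569281]; tr = 1425861/158404, det = 2025/158404
λ_max, λ_min = (1425861/158404 ± √2031796518921/25091827216)/2 = 9, 225/158404
σ_max=√9=3, σ_min=√(225/158404)=(15/398) → κ = 79.6000


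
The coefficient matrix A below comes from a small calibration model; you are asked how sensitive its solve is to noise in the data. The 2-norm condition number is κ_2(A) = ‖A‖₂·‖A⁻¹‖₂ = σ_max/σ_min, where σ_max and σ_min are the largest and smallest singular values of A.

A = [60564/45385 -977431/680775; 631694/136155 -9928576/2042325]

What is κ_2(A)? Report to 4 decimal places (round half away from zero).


281.7000

M = AᵀA = [17281971700/741527361 -54436768540/2224582083; -54436768540/2224582083 171479941801/6673746249]. tr(M)=388843861/7935489, det(M)=240100/7935489
eigenvalues of AᵀA: λ = (tr ± √(tr²−4·det))/2 = 49, 4900/7935489
so κ_2 = √(49 / (4900/7935489)) = 281.7000


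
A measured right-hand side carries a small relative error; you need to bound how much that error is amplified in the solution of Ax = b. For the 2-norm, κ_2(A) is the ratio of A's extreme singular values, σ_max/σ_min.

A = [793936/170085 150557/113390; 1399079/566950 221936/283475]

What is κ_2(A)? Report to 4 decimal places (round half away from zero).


80.0400

form AᵀA = [279066559321/10010002500 6781718944/834166875; 6781718944/834166875 2642586881/1112222500] with trace 242279873/8008002 and determinant 9150625/64064016
char-poly roots: 121/4 and 75625/16016004
so κ_2 = √((121/4) / (75625/16016004)) = 80.0400


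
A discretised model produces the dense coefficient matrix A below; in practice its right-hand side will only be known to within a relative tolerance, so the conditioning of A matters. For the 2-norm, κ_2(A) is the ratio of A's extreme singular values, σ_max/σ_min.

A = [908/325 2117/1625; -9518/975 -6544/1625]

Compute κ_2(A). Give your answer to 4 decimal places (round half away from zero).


M = AᵀA = [156820/1521 108884/2535; 108884/2535 75689/4225]. tr(M)=27229/225, det(M)=484/225
λ_max, λ_min = (27229/225 ± √740982841/50625)/2 = 121, 4/225
κ_2(A) = √(λ_max/λ_min) = √(121 / (4/225)) = 82.5000

82.5000


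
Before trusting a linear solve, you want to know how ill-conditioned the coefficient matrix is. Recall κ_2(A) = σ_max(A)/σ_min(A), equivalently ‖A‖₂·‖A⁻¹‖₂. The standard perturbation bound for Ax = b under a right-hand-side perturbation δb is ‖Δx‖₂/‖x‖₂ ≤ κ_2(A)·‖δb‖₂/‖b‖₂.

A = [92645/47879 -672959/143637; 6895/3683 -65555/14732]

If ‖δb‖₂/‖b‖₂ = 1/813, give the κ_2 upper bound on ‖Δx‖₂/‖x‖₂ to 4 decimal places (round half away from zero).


AᵀA = [19759250/2725801 -569024995/32709612; -569024995/32709612 16388126881/392515344]; tr = 113807449/2322576, det = 60025/2322576
solving λ² − 113807449/2322576·λ + 60025/2322576 = 0 gives λ = 49, 1225/2322576
κ = σ_max/σ_min = 7/(35/1524) = 304.8000
κ_2(A)·‖δb‖/‖b‖ = 0.3749

0.3749
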